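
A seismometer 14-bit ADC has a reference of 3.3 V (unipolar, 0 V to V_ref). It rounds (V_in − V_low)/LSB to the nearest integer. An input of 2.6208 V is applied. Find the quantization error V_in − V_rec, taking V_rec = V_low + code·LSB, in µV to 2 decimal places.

Step size: 3.3 V ÷ 2^14 = 201.42 µV.
Scaled input = 13011.8749 LSBs, so code = 13012.
Reconstructed: 2.6208252 V.
Error = 2.6208 − 2.6208252 = -2.51953e-05 V = -25.20 µV.

-25.20 µV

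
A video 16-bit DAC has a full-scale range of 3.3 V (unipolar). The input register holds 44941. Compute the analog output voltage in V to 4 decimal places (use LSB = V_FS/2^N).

2.2630 V

LSB = 3.3 V / 2^16 = 50.35 µV.
V_out = 0 + 44941 × 5.0354e-05 V = 2.26296 V.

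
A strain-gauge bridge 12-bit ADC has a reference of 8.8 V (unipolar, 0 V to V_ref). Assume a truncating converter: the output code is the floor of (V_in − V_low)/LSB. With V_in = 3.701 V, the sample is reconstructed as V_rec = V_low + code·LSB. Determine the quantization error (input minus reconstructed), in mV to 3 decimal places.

LSB = 8.8/2^12 = 2.148 mV.
(V_in − V_low)/LSB = (3.701 − 0)/0.00214844 = 1722.6473 → code 1722 (floor).
Reconstructed: 3.6996094 V.
Error = 3.701 − 3.6996094 = 0.00139062 V = 1.391 mV.

1.391 mV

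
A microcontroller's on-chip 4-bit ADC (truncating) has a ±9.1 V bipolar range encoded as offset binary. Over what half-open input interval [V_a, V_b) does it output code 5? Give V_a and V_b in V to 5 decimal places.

[-3.41250 V, -2.27500 V)

LSB = 18.2/2^4 = 1.1375 V.
V_a = V_low + 5·LSB = -3.4125 V; V_b = V_low + 6·LSB = -2.275 V.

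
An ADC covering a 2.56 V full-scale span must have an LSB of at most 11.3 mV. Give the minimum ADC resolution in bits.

8 bits

Number of steps required ≥ 2.56 V / 11.3 mV = 226.55.
Need 2^N ≥ 226.55; 2^7 = 128, 2^8 = 256.
Minimum N = 8.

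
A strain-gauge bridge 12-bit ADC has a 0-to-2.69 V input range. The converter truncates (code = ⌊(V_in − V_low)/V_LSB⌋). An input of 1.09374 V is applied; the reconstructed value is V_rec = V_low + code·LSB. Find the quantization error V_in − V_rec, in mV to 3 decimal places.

0.271 mV

Step size: 2.69 V ÷ 2^12 = 0.657 mV.
(V_in − V_low)/LSB = (1.09374 − 0)/0.000656738 = 1665.4123 → code 1665 (floor).
Code 1665 maps back to 0 + 1665×0.000656738 V = 1.0934692 V.
Difference: 0.000270762 V → 0.271 mV.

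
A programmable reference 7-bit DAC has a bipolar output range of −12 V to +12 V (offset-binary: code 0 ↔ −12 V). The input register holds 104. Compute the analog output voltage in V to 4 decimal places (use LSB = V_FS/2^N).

LSB = 24 V / 2^7 = 187.500 mV.
V_out = (−12) + 104 × 0.1875 V = 7.5 V.

7.5000 V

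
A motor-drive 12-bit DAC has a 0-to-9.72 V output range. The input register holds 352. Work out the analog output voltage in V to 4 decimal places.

0.8353 V

LSB = 9.72 V / 2^12 = 2.373 mV.
V_out = 0 + 352 × 0.00237305 V = 0.835313 V.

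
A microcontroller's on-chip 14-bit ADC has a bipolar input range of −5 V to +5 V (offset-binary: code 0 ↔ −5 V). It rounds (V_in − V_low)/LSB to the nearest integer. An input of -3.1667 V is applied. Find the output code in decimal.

code 3004

LSB = 10 V / 16384 = 0.610 mV.
(-3.1667 − (−5)) / 0.000610352 = 3003.679 LSBs.
So the output code is 3004.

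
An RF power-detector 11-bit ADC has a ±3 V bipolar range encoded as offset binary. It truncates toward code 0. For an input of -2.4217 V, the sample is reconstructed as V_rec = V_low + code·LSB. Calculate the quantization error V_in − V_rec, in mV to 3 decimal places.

1.152 mV

LSB = 6/2^11 = 2.930 mV.
Scaled input = 197.3931 LSBs, so code = 197.
Reconstructed: -2.4228516 V.
Error = -2.4217 − (−2.4228516) = 0.00115156 V = 1.152 mV.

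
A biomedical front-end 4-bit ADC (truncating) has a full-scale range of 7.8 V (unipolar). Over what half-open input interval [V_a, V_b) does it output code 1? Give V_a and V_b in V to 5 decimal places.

[0.48750 V, 0.97500 V)

LSB = 7.8/2^4 = 487.500 mV.
V_a = V_low + 1·LSB = 0.4875 V; V_b = V_low + 2·LSB = 0.975 V.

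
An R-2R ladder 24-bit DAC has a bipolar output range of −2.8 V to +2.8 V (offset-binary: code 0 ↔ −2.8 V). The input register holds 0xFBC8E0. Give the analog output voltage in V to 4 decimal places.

LSB = 5.6 V / 2^24 = 0.33 µV.
Code 0xFBC8E0 = 16500960 decimal.
V_out = (−2.8) + 16500960 × 3.33786e-07 V = 2.70779 V.

2.7078 V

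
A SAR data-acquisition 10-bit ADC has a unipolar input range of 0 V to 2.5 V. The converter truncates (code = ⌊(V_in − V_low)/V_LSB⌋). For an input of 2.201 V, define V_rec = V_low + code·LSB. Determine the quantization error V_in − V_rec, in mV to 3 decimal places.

One LSB is 2.5 V / 1024 = 2.441 mV.
(V_in − V_low)/LSB = (2.201 − 0)/0.00244141 = 901.5296 → code 901 (floor).
Code 901 maps back to 0 + 901×0.00244141 V = 2.199707 V.
V_in − V_rec = 0.00129297 V = 1.293 mV.

1.293 mV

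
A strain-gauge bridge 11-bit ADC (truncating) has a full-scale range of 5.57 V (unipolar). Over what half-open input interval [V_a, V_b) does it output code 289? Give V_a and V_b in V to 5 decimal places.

[0.78600 V, 0.78872 V)

LSB = 5.57/2^11 = 2.720 mV.
V_a = V_low + 289·LSB = 0.786001 V; V_b = V_low + 290·LSB = 0.788721 V.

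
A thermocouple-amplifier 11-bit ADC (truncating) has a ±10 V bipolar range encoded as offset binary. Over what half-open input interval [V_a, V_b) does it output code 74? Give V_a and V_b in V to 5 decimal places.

LSB = 20/2^11 = 9.766 mV.
V_a = V_low + 74·LSB = -9.27734 V; V_b = V_low + 75·LSB = -9.26758 V.

[-9.27734 V, -9.26758 V)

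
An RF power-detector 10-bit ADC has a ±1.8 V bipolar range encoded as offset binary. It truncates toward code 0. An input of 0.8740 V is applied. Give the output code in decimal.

code 760

LSB = 3.6 V / 1024 = 3.516 mV.
Input sits at 760.604 steps above V_low.
⌊·⌋(760.604) = 760.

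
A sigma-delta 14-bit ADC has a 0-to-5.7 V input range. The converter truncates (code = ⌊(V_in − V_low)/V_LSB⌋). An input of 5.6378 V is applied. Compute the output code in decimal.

LSB = 5.7 V / 16384 = 347.90 µV.
Input sits at 16205.213 steps above V_low.
⌊·⌋(16205.213) = 16205.

code 16205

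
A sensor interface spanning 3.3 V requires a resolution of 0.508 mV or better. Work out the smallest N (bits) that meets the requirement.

13 bits

Number of steps required ≥ 3.3 V / 0.508 mV = 6496.06.
Need 2^N ≥ 6496.06; 2^12 = 4096, 2^13 = 8192.
Minimum N = 13.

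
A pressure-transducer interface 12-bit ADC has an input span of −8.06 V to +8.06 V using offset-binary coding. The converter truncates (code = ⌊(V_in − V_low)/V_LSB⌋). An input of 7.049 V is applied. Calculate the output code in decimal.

code 3839

Full-scale span = 16.12 V; LSB = 16.12/2^12 = 3.936 mV.
(V_in − V_low)/LSB = (7.049 − (−8.06)) / 0.00393555 = 3839.111.
⌊·⌋(3839.111) = 3839.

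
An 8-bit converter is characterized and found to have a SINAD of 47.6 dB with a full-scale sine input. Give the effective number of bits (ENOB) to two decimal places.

ENOB = (SINAD − 1.76) / 6.02 = (47.6 − 1.76)/6.02 = 7.615.

7.61 bits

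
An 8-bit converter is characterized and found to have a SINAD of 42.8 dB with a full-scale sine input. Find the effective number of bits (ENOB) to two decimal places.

6.82 bits

ENOB = (SINAD − 1.76) / 6.02 = (42.8 − 1.76)/6.02 = 6.817.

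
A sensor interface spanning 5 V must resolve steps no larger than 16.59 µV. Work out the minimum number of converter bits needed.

Number of steps required ≥ 5 V / 16.59 µV = 301386.38.
Need 2^N ≥ 301386.38; 2^18 = 262144, 2^19 = 524288.
Minimum N = 19.

19 bits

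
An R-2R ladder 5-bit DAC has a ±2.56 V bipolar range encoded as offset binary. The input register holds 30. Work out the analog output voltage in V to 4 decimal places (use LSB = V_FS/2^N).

LSB = 5.12 V / 2^5 = 160.000 mV.
V_out = (−2.56) + 30 × 0.16 V = 2.24 V.

2.2400 V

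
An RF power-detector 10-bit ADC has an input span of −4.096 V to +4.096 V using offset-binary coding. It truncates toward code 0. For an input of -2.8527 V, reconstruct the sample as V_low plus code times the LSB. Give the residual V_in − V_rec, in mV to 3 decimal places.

3.300 mV

Step size: 8.192 V ÷ 2^10 = 8.000 mV.
(V_in − V_low)/LSB = (-2.8527 − (−4.096))/0.008 = 155.4125 → code 155 (floor).
V_rec = (−4.096) + 155·0.008 = -2.856 V.
V_in − V_rec = 0.0033 V = 3.300 mV.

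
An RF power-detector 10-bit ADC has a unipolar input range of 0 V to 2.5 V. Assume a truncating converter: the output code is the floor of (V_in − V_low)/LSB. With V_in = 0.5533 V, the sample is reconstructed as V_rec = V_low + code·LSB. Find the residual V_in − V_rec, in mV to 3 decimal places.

Step size: 2.5 V ÷ 2^10 = 2.441 mV.
Scaled input = 226.6317 LSBs, so code = 226.
Reconstructed: 0.55175781 V.
Error = 0.5533 − 0.55175781 = 0.00154219 V = 1.542 mV.

1.542 mV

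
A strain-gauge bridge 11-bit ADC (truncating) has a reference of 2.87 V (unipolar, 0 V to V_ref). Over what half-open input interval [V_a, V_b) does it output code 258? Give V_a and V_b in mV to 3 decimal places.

LSB = 2.87/2^11 = 1.401 mV.
V_a = V_low + 258·LSB = 0.361553 V; V_b = V_low + 259·LSB = 0.362954 V.

[361.553 mV, 362.954 mV)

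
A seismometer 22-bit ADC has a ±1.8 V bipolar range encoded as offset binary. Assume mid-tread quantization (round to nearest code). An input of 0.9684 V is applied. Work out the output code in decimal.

With 4194304 levels over 3.6 V, one step is 0.86 µV.
(V_in − V_low)/LSB = (0.9684 − (−1.8)) / 8.58307e-07 = 3225419.776.
round(3225419.776) = 3225420.

code 3225420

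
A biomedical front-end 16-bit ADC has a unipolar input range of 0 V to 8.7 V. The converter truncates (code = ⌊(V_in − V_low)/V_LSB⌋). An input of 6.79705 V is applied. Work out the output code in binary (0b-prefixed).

code 0b1100100000000001 (decimal 51201)

LSB = 8.7 V / 65536 = 132.75 µV.
(V_in − V_low)/LSB = (6.79705 − 0) / 0.000132751 = 51201.318.
⌊·⌋(51201.318) = 51201.
In binary (0b-prefixed): 0b1100100000000001.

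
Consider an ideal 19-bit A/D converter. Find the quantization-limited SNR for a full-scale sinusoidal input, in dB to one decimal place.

SNR ≈ 6.02·N + 1.76 dB = 6.02·19 + 1.76 = 116.14 dB.

116.1 dB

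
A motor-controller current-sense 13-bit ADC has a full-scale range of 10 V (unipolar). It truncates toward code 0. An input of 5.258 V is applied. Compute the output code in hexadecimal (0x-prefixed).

code 0x10D3 (decimal 4307)

LSB = 10 V / 8192 = 1.221 mV.
Input sits at 4307.354 steps above V_low.
⌊·⌋(4307.354) = 4307.
In hexadecimal (0x-prefixed): 0x10D3.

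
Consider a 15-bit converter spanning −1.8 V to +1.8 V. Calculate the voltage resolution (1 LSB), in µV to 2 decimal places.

Full-scale span = 3.6 V.
LSB = 3.6 / 2^15 = 3.6 / 32768 = 0.000109863 V = 109.86 µV.

109.86 µV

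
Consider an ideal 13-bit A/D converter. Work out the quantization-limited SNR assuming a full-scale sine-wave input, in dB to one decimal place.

80.0 dB

SNR ≈ 6.02·N + 1.76 dB = 6.02·13 + 1.76 = 80.02 dB.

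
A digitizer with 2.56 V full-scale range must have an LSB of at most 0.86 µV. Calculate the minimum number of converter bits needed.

22 bits

Number of steps required ≥ 2.56 V / 0.86 µV = 2976744.19.
Need 2^N ≥ 2976744.19; 2^21 = 2097152, 2^22 = 4194304.
Minimum N = 22.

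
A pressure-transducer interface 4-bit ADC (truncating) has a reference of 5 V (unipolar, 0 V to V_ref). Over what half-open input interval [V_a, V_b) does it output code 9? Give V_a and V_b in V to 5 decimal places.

LSB = 5/2^4 = 312.500 mV.
V_a = V_low + 9·LSB = 2.8125 V; V_b = V_low + 10·LSB = 3.125 V.

[2.81250 V, 3.12500 V)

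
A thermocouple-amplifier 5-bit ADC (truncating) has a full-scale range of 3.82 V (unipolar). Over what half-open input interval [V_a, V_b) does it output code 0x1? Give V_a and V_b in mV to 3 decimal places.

[119.375 mV, 238.750 mV)

LSB = 3.82/2^5 = 119.375 mV.
Code 0x1 = 1 decimal.
V_a = V_low + 1·LSB = 0.119375 V; V_b = V_low + 2·LSB = 0.23875 V.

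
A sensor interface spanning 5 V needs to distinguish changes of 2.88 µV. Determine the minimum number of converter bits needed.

21 bits

Number of steps required ≥ 5 V / 2.88 µV = 1736111.11.
Need 2^N ≥ 1736111.11; 2^20 = 1048576, 2^21 = 2097152.
Minimum N = 21.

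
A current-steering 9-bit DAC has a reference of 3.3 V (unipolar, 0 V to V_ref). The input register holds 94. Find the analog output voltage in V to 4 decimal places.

LSB = 3.3 V / 2^9 = 6.445 mV.
V_out = 0 + 94 × 0.00644531 V = 0.605859 V.

0.6059 V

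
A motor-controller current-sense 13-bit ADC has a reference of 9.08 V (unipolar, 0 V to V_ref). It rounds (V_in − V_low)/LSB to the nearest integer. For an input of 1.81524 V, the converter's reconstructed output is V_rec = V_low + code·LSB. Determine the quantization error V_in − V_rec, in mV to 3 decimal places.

-0.317 mV

LSB = 9.08/2^13 = 1.108 mV.
(1.81524 − 0)/0.0011084 = 1637.7143; round gives code 1638.
Code 1638 maps back to 0 + 1638×0.0011084 V = 1.8155566 V.
V_in − V_rec = -0.000316641 V = -0.317 mV.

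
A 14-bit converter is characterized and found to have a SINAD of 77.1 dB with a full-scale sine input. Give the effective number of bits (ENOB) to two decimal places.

12.51 bits

ENOB = (SINAD − 1.76) / 6.02 = (77.1 − 1.76)/6.02 = 12.515.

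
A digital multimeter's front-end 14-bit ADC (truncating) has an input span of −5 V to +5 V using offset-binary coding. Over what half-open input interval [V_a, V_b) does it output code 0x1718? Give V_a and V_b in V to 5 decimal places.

[-1.39160 V, -1.39099 V)

LSB = 10/2^14 = 0.610 mV.
Code 0x1718 = 5912 decimal.
V_a = V_low + 5912·LSB = -1.3916 V; V_b = V_low + 5913·LSB = -1.39099 V.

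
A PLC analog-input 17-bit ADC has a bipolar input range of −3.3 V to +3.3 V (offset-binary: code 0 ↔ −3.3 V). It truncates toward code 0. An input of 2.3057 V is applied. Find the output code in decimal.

code 111325

Full-scale span = 6.6 V; LSB = 6.6/2^17 = 50.35 µV.
(V_in − V_low)/LSB = (2.3057 − (−3.3)) / 5.0354e-05 = 111325.805.
Floor → code 111325.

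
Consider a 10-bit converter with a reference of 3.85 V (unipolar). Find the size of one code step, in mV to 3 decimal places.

Full-scale span = 3.85 V.
LSB = 3.85 / 2^10 = 3.85 / 1024 = 0.00375977 V = 3.760 mV.

3.760 mV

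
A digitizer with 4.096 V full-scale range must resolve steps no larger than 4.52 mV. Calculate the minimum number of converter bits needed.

Number of steps required ≥ 4.096 V / 4.52 mV = 906.19.
Need 2^N ≥ 906.19; 2^9 = 512, 2^10 = 1024.
Minimum N = 10.

10 bits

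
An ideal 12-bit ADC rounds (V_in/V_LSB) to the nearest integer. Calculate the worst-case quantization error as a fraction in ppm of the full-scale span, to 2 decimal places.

122.07 ppm

Rounding → worst-case error = ½ LSB = V_FS/2^13, so 1e+06/8192 = 122.07 ppm of full scale.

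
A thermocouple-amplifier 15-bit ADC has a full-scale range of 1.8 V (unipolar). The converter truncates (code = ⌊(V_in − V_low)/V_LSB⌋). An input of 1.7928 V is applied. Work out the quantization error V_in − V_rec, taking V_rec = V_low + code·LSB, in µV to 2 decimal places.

50.98 µV

One LSB is 1.8 V / 32768 = 54.93 µV.
Scaled input = 32636.9280 LSBs, so code = 32636.
Reconstructed: 1.792749 V.
Difference: 5.09766e-05 V → 50.98 µV.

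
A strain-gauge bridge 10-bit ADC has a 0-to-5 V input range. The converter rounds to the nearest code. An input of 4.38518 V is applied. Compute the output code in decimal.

code 898

Full-scale span = 5 V; LSB = 5/2^10 = 4.883 mV.
Input sits at 898.085 steps above V_low.
Round → code 898.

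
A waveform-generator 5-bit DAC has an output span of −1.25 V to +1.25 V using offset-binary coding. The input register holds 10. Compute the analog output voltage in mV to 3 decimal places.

LSB = 2.5 V / 2^5 = 78.125 mV.
V_out = (−1.25) + 10 × 0.078125 V = -0.46875 V.
= -468.750 mV.

-468.750 mV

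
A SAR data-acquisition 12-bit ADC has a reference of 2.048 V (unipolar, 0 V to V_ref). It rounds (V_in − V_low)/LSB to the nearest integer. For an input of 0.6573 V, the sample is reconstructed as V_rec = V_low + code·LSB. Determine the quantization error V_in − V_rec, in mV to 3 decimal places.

One LSB is 2.048 V / 4096 = 0.500 mV.
(V_in − V_low)/LSB = (0.6573 − 0)/0.0005 = 1314.6000 → code 1315 (round).
Code 1315 maps back to 0 + 1315×0.0005 V = 0.6575 V.
Difference: -0.0002 V → -0.200 mV.

-0.200 mV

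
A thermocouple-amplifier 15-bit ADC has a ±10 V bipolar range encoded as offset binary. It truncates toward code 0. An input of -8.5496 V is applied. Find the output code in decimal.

With 32768 levels over 20 V, one step is 0.610 mV.
Input sits at 2376.335 steps above V_low.
So the output code is 2376.

code 2376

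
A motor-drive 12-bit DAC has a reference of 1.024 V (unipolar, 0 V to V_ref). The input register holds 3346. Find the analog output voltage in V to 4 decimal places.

LSB = 1.024 V / 2^12 = 250.00 µV.
V_out = 0 + 3346 × 0.00025 V = 0.8365 V.

0.8365 V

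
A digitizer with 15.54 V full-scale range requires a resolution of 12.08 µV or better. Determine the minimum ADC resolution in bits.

21 bits

Number of steps required ≥ 15.54 V / 12.08 µV = 1286423.84.
Need 2^N ≥ 1286423.84; 2^20 = 1048576, 2^21 = 2097152.
Minimum N = 21.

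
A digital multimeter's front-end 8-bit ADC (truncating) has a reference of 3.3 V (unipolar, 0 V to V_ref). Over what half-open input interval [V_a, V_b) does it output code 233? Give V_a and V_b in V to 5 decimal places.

LSB = 3.3/2^8 = 12.891 mV.
V_a = V_low + 233·LSB = 3.00352 V; V_b = V_low + 234·LSB = 3.01641 V.

[3.00352 V, 3.01641 V)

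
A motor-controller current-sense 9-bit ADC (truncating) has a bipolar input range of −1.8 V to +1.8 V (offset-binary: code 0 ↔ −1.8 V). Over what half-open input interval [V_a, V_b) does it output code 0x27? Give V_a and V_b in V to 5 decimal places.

[-1.52578 V, -1.51875 V)

LSB = 3.6/2^9 = 7.031 mV.
Code 0x27 = 39 decimal.
V_a = V_low + 39·LSB = -1.52578 V; V_b = V_low + 40·LSB = -1.51875 V.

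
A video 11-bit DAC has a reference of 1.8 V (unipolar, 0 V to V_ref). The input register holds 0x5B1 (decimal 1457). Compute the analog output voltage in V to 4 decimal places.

1.2806 V

LSB = 1.8 V / 2^11 = 0.879 mV.
Code 0x5B1 = 1457 decimal.
V_out = 0 + 1457 × 0.000878906 V = 1.28057 V.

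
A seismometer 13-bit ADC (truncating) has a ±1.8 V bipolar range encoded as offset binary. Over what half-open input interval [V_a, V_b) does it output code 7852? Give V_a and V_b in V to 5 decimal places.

LSB = 3.6/2^13 = 439.45 µV.
V_a = V_low + 7852·LSB = 1.65059 V; V_b = V_low + 7853·LSB = 1.65103 V.

[1.65059 V, 1.65103 V)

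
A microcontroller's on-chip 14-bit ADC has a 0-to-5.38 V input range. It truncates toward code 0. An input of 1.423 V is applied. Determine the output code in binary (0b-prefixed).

With 16384 levels over 5.38 V, one step is 328.37 µV.
(1.423 − 0) / 0.000328369 = 4333.538 LSBs.
Floor → code 4333.
In binary (0b-prefixed): 0b1000011101101.

code 0b1000011101101 (decimal 4333)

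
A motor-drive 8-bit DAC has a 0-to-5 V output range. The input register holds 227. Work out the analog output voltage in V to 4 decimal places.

LSB = 5 V / 2^8 = 19.531 mV.
V_out = 0 + 227 × 0.0195312 V = 4.43359 V.

4.4336 V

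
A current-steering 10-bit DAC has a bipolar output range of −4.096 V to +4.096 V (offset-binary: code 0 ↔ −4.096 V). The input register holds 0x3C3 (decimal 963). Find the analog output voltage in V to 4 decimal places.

3.6080 V

LSB = 8.192 V / 2^10 = 8.000 mV.
Code 0x3C3 = 963 decimal.
V_out = (−4.096) + 963 × 0.008 V = 3.608 V.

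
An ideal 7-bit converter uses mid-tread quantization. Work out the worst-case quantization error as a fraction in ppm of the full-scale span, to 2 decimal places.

Rounding → worst-case error = ½ LSB = V_FS/2^8, so 1e+06/256 = 3906.25 ppm of full scale.

3906.25 ppm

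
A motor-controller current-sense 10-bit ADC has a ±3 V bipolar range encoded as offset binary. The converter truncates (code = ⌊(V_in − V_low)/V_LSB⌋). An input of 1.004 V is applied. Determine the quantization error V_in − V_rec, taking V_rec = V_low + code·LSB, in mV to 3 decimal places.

One LSB is 6 V / 1024 = 5.859 mV.
(V_in − V_low)/LSB = (1.004 − (−3))/0.00585938 = 683.3493 → code 683 (floor).
Reconstructed: 1.0019531 V.
V_in − V_rec = 0.00204688 V = 2.047 mV.

2.047 mV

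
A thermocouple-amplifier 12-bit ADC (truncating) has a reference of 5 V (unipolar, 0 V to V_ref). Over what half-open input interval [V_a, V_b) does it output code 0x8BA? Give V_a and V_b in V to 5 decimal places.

[2.72705 V, 2.72827 V)

LSB = 5/2^12 = 1.221 mV.
Code 0x8BA = 2234 decimal.
V_a = V_low + 2234·LSB = 2.72705 V; V_b = V_low + 2235·LSB = 2.72827 V.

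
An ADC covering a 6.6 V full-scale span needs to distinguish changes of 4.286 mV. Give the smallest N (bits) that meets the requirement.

Number of steps required ≥ 6.6 V / 4.286 mV = 1539.90.
Need 2^N ≥ 1539.90; 2^10 = 1024, 2^11 = 2048.
Minimum N = 11.

11 bits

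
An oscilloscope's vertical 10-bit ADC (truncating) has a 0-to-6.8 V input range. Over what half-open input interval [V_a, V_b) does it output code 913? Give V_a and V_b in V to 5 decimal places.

LSB = 6.8/2^10 = 6.641 mV.
V_a = V_low + 913·LSB = 6.06289 V; V_b = V_low + 914·LSB = 6.06953 V.

[6.06289 V, 6.06953 V)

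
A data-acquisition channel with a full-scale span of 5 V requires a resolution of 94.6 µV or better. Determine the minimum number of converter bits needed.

Number of steps required ≥ 5 V / 94.6 µV = 52854.12.
Need 2^N ≥ 52854.12; 2^15 = 32768, 2^16 = 65536.
Minimum N = 16.

16 bits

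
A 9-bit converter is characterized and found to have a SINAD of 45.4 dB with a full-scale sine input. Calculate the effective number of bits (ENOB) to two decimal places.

7.25 bits

ENOB = (SINAD − 1.76) / 6.02 = (45.4 − 1.76)/6.02 = 7.249.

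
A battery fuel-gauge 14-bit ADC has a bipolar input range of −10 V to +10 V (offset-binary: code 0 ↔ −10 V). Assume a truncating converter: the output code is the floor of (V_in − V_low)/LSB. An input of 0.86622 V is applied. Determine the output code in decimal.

code 8901

Full-scale span = 20 V; LSB = 20/2^14 = 1.221 mV.
(0.86622 − (−10)) / 0.0012207 = 8901.607 LSBs.
⌊·⌋(8901.607) = 8901.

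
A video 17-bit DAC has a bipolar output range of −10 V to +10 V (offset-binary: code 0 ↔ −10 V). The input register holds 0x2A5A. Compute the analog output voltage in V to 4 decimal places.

LSB = 20 V / 2^17 = 152.59 µV.
Code 0x2A5A = 10842 decimal.
V_out = (−10) + 10842 × 0.000152588 V = -8.34564 V.

-8.3456 V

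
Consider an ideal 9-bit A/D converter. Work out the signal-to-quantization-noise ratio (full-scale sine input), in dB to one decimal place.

55.9 dB

SNR ≈ 6.02·N + 1.76 dB = 6.02·9 + 1.76 = 55.94 dB.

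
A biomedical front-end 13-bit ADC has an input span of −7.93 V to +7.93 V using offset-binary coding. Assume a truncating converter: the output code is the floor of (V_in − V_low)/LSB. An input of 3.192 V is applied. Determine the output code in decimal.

code 5744

With 8192 levels over 15.86 V, one step is 1.936 mV.
(V_in − V_low)/LSB = (3.192 − (−7.93)) / 0.00193604 = 5744.730.
So the output code is 5744.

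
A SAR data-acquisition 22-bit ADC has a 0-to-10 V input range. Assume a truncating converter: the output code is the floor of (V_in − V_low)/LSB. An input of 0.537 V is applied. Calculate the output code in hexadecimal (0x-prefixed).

code 0x36FD2 (decimal 225234)

LSB = 10 V / 4194304 = 2.38 µV.
(V_in − V_low)/LSB = (0.537 − 0) / 2.38419e-06 = 225234.125.
So the output code is 225234.
In hexadecimal (0x-prefixed): 0x36FD2.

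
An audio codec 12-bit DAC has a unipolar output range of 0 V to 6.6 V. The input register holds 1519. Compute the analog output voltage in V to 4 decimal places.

LSB = 6.6 V / 2^12 = 1.611 mV.
V_out = 0 + 1519 × 0.00161133 V = 2.44761 V.

2.4476 V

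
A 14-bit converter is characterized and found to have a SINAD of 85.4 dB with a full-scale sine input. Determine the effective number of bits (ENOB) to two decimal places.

ENOB = (SINAD − 1.76) / 6.02 = (85.4 − 1.76)/6.02 = 13.894.

13.89 bits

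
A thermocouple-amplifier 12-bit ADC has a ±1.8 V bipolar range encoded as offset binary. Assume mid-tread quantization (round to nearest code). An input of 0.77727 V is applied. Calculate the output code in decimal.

With 4096 levels over 3.6 V, one step is 0.879 mV.
Input sits at 2932.361 steps above V_low.
round(2932.361) = 2932.

code 2932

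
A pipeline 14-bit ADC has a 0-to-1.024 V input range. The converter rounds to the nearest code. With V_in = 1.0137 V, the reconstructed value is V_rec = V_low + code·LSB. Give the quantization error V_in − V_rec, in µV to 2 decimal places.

12.50 µV

One LSB is 1.024 V / 16384 = 62.50 µV.
(V_in − V_low)/LSB = (1.0137 − 0)/6.25e-05 = 16219.2000 → code 16219 (round).
Code 16219 maps back to 0 + 16219×6.25e-05 V = 1.0136875 V.
Error = 1.0137 − 1.0136875 = 1.25e-05 V = 12.50 µV.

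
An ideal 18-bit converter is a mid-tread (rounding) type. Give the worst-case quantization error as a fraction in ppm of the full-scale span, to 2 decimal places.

1.91 ppm

Rounding → worst-case error = ½ LSB = V_FS/2^19, so 1e+06/524288 = 1.90735 ppm of full scale.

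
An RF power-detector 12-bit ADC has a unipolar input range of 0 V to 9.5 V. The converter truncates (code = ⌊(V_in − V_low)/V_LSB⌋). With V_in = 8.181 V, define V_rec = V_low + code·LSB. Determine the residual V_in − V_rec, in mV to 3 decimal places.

One LSB is 9.5 V / 4096 = 2.319 mV.
Scaled input = 3527.3027 LSBs, so code = 3527.
V_rec = 0 + 3527·0.00231934 = 8.1802979 V.
Error = 8.181 − 8.1802979 = 0.000702148 V = 0.702 mV.

0.702 mV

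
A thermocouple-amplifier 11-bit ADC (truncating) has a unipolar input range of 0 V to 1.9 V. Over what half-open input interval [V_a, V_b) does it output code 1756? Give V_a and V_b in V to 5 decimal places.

[1.62910 V, 1.63003 V)

LSB = 1.9/2^11 = 0.928 mV.
V_a = V_low + 1756·LSB = 1.6291 V; V_b = V_low + 1757·LSB = 1.63003 V.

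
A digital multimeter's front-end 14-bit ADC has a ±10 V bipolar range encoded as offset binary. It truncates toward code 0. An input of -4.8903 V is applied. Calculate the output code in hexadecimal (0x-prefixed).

code 0x1059 (decimal 4185)

Full-scale span = 20 V; LSB = 20/2^14 = 1.221 mV.
Input sits at 4185.866 steps above V_low.
So the output code is 4185.
In hexadecimal (0x-prefixed): 0x1059.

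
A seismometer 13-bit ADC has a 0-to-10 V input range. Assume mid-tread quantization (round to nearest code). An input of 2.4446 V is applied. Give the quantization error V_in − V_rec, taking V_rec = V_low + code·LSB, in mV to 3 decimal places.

-0.468 mV

Step size: 10 V ÷ 2^13 = 1.221 mV.
(2.4446 − 0)/0.0012207 = 2002.6163; round gives code 2003.
V_rec = 0 + 2003·0.0012207 = 2.4450684 V.
V_in − V_rec = -0.000468359 V = -0.468 mV.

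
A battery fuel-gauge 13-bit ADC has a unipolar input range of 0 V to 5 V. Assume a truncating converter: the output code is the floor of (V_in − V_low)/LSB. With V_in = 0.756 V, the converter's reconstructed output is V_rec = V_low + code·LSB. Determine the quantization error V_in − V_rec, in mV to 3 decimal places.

One LSB is 5 V / 8192 = 0.610 mV.
(0.756 − 0)/0.000610352 = 1238.6304; ⌊·⌋ gives code 1238.
V_rec = 0 + 1238·0.000610352 = 0.75561523 V.
Error = 0.756 − 0.75561523 = 0.000384766 V = 0.385 mV.

0.385 mV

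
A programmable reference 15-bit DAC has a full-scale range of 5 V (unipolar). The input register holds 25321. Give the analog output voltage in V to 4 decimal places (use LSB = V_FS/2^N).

LSB = 5 V / 2^15 = 152.59 µV.
V_out = 0 + 25321 × 0.000152588 V = 3.86368 V.

3.8637 V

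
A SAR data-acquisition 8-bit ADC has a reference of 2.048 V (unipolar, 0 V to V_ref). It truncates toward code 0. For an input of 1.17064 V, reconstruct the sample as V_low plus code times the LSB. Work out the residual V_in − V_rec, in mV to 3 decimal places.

One LSB is 2.048 V / 256 = 8.000 mV.
(1.17064 − 0)/0.008 = 146.3300; ⌊·⌋ gives code 146.
V_rec = 0 + 146·0.008 = 1.168 V.
Difference: 0.00264 V → 2.640 mV.

2.640 mV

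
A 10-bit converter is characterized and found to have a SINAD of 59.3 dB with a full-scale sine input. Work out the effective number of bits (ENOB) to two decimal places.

ENOB = (SINAD − 1.76) / 6.02 = (59.3 − 1.76)/6.02 = 9.558.

9.56 bits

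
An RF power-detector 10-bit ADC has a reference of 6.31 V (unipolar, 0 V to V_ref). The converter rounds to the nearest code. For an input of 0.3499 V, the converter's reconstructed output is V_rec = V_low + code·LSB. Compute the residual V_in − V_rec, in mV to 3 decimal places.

LSB = 6.31/2^10 = 6.162 mV.
Scaled input = 56.7825 LSBs, so code = 57.
Code 57 maps back to 0 + 57×0.00616211 V = 0.35124023 V.
Error = 0.3499 − 0.35124023 = -0.00134023 V = -1.340 mV.

-1.340 mV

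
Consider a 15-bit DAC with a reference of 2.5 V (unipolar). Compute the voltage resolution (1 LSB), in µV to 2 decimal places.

Full-scale span = 2.5 V.
LSB = 2.5 / 2^15 = 2.5 / 32768 = 7.62939e-05 V = 76.29 µV.

76.29 µV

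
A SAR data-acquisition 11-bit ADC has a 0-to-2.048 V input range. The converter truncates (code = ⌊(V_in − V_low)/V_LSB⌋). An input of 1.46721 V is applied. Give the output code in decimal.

LSB = 2.048 V / 2048 = 1.000 mV.
(V_in − V_low)/LSB = (1.46721 − 0) / 0.001 = 1467.210.
⌊·⌋(1467.210) = 1467.

code 1467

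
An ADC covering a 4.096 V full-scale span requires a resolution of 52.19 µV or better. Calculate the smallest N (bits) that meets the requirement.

Number of steps required ≥ 4.096 V / 52.19 µV = 78482.47.
Need 2^N ≥ 78482.47; 2^16 = 65536, 2^17 = 131072.
Minimum N = 17.

17 bits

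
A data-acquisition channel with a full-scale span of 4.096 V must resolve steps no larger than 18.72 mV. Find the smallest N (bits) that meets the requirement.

8 bits

Number of steps required ≥ 4.096 V / 18.72 mV = 218.80.
Need 2^N ≥ 218.80; 2^7 = 128, 2^8 = 256.
Minimum N = 8.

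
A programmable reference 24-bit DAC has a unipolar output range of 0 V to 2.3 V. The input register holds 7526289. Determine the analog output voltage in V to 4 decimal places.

LSB = 2.3 V / 2^24 = 0.14 µV.
V_out = 0 + 7526289 × 1.37091e-07 V = 1.03178 V.

1.0318 V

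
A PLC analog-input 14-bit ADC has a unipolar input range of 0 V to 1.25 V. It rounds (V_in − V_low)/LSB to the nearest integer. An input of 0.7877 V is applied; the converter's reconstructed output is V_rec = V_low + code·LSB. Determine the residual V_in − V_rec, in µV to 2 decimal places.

-34.99 µV

LSB = 1.25/2^14 = 76.29 µV.
Scaled input = 10324.5414 LSBs, so code = 10325.
V_rec = 0 + 10325·7.62939e-05 = 0.78773499 V.
Difference: -3.49854e-05 V → -34.99 µV.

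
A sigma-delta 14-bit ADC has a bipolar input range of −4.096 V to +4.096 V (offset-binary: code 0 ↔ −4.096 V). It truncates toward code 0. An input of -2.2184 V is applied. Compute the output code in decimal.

code 3755

LSB = 8.192 V / 16384 = 0.500 mV.
Input sits at 3755.200 steps above V_low.
So the output code is 3755.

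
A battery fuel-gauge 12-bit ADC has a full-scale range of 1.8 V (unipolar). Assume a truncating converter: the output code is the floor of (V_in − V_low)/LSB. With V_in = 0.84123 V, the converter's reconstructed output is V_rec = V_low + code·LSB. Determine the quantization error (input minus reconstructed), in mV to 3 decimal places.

Step size: 1.8 V ÷ 2^12 = 439.45 µV.
(0.84123 − 0)/0.000439453 = 1914.2656; ⌊·⌋ gives code 1914.
Reconstructed: 0.84111328 V.
Difference: 0.000116719 V → 0.117 mV.

0.117 mV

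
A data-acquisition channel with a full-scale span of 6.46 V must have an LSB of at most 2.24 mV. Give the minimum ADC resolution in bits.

12 bits

Number of steps required ≥ 6.46 V / 2.24 mV = 2883.93.
Need 2^N ≥ 2883.93; 2^11 = 2048, 2^12 = 4096.
Minimum N = 12.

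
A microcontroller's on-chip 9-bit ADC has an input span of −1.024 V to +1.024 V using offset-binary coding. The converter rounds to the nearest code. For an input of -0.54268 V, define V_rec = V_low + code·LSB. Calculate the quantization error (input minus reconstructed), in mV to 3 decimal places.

1.320 mV

One LSB is 2.048 V / 512 = 4.000 mV.
(-0.54268 − (−1.024))/0.004 = 120.3300; round gives code 120.
Code 120 maps back to (−1.024) + 120×0.004 V = -0.544 V.
Error = -0.54268 − (−0.544) = 0.00132 V = 1.320 mV.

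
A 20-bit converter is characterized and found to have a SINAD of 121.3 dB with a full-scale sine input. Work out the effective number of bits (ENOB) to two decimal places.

ENOB = (SINAD − 1.76) / 6.02 = (121.3 − 1.76)/6.02 = 19.857.

19.86 bits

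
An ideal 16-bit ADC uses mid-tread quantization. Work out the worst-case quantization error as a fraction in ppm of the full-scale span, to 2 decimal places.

Rounding → worst-case error = ½ LSB = V_FS/2^17, so 1e+06/131072 = 7.62939 ppm of full scale.

7.63 ppm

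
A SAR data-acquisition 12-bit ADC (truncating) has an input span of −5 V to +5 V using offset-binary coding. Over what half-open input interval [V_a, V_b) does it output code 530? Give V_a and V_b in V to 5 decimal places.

LSB = 10/2^12 = 2.441 mV.
V_a = V_low + 530·LSB = -3.70605 V; V_b = V_low + 531·LSB = -3.70361 V.

[-3.70605 V, -3.70361 V)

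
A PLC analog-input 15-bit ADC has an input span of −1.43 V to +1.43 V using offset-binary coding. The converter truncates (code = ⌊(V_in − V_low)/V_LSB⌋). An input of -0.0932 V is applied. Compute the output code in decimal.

Full-scale span = 2.86 V; LSB = 2.86/2^15 = 87.28 µV.
Input sits at 15316.176 steps above V_low.
So the output code is 15316.

code 15316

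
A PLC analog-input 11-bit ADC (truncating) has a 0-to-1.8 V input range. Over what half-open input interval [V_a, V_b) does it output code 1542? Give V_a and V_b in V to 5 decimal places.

[1.35527 V, 1.35615 V)

LSB = 1.8/2^11 = 0.879 mV.
V_a = V_low + 1542·LSB = 1.35527 V; V_b = V_low + 1543·LSB = 1.35615 V.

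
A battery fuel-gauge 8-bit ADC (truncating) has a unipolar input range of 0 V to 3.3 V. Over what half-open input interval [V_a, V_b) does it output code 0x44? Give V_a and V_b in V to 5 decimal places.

[0.87656 V, 0.88945 V)

LSB = 3.3/2^8 = 12.891 mV.
Code 0x44 = 68 decimal.
V_a = V_low + 68·LSB = 0.876563 V; V_b = V_low + 69·LSB = 0.889453 V.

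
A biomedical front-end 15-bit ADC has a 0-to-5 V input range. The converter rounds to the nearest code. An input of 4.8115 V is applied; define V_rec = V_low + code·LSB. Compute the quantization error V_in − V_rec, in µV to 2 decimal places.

LSB = 5/2^15 = 152.59 µV.
(V_in − V_low)/LSB = (4.8115 − 0)/0.000152588 = 31532.6464 → code 31533 (round).
V_rec = 0 + 31533·0.000152588 = 4.811554 V.
V_in − V_rec = -5.39551e-05 V = -53.96 µV.

-53.96 µV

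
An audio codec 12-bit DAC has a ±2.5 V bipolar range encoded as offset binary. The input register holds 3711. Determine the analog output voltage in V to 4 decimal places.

2.0300 V

LSB = 5 V / 2^12 = 1.221 mV.
V_out = (−2.5) + 3711 × 0.0012207 V = 2.03003 V.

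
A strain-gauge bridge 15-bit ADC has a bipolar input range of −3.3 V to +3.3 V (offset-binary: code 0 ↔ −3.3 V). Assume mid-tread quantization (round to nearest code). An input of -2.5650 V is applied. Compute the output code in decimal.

Full-scale span = 6.6 V; LSB = 6.6/2^15 = 201.42 µV.
Input sits at 3649.164 steps above V_low.
Round → code 3649.

code 3649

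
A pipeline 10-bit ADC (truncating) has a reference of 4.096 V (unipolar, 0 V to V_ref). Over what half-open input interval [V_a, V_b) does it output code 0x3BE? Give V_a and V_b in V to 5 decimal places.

LSB = 4.096/2^10 = 4.000 mV.
Code 0x3BE = 958 decimal.
V_a = V_low + 958·LSB = 3.832 V; V_b = V_low + 959·LSB = 3.836 V.

[3.83200 V, 3.83600 V)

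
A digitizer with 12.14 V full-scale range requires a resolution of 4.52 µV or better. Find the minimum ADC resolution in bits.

Number of steps required ≥ 12.14 V / 4.52 µV = 2685840.71.
Need 2^N ≥ 2685840.71; 2^21 = 2097152, 2^22 = 4194304.
Minimum N = 22.

22 bits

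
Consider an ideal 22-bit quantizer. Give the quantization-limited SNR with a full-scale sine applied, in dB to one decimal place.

SNR ≈ 6.02·N + 1.76 dB = 6.02·22 + 1.76 = 134.20 dB.

134.2 dB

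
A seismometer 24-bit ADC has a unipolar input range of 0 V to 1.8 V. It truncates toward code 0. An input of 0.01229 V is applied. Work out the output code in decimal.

LSB = 1.8 V / 16777216 = 0.11 µV.
(V_in − V_low)/LSB = (0.01229 − 0) / 1.07288e-07 = 114551.103.
So the output code is 114551.

code 114551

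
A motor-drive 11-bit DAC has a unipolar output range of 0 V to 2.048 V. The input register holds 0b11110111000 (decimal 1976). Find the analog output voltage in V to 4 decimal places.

LSB = 2.048 V / 2^11 = 1.000 mV.
Code 0b11110111000 = 1976 decimal.
V_out = 0 + 1976 × 0.001 V = 1.976 V.

1.9760 V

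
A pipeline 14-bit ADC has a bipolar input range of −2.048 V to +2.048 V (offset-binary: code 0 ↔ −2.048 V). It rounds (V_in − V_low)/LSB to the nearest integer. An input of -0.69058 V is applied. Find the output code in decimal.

code 5430

With 16384 levels over 4.096 V, one step is 250.00 µV.
Input sits at 5429.680 steps above V_low.
round(5429.680) = 5430.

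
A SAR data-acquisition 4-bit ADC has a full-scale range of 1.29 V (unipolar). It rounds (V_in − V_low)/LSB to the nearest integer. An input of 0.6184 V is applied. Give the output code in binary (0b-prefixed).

LSB = 1.29 V / 16 = 80.625 mV.
(0.6184 − 0) / 0.080625 = 7.670 LSBs.
Round → code 8.
In binary (0b-prefixed): 0b1000.

code 0b1000 (decimal 8)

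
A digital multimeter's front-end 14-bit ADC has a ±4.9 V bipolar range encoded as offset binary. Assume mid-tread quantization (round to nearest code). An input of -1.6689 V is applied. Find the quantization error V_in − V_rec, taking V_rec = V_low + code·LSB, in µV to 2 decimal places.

-76.76 µV

One LSB is 9.8 V / 16384 = 0.598 mV.
Scaled input = 5401.8717 LSBs, so code = 5402.
Reconstructed: -1.6688232 V.
V_in − V_rec = -7.67578e-05 V = -76.76 µV.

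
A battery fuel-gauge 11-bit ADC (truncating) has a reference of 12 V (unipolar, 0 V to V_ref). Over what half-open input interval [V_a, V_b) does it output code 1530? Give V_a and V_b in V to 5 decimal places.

LSB = 12/2^11 = 5.859 mV.
V_a = V_low + 1530·LSB = 8.96484 V; V_b = V_low + 1531·LSB = 8.9707 V.

[8.96484 V, 8.97070 V)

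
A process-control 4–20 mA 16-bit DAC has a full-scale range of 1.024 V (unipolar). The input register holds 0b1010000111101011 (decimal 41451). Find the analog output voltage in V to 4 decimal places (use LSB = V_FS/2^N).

0.6477 V

LSB = 1.024 V / 2^16 = 15.62 µV.
Code 0b1010000111101011 = 41451 decimal.
V_out = 0 + 41451 × 1.5625e-05 V = 0.647672 V.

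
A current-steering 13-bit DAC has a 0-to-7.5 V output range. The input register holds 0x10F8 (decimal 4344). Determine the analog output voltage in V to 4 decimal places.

3.9771 V

LSB = 7.5 V / 2^13 = 0.916 mV.
Code 0x10F8 = 4344 decimal.
V_out = 0 + 4344 × 0.000915527 V = 3.97705 V.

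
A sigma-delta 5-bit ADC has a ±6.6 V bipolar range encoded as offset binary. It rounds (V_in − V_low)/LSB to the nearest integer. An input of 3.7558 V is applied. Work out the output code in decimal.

code 25

With 32 levels over 13.2 V, one step is 412.500 mV.
(V_in − V_low)/LSB = (3.7558 − (−6.6)) / 0.4125 = 25.105.
So the output code is 25.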